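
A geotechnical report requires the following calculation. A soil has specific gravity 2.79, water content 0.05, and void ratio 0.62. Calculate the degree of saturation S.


Using S = Gs * w / e
S = 2.79 * 0.05 / 0.62
S = 0.225


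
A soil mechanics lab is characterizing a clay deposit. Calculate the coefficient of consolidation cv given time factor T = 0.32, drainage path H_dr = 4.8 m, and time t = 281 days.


Using cv = T * H_dr^2 / t
H_dr^2 = 4.8^2 = 23.04
cv = 0.32 * 23.04 / 281
cv = 0.02624 m^2/day


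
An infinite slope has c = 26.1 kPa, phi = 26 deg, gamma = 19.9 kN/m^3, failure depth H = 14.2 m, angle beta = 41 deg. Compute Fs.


Using Fs = c / (gamma*H*sin(beta)*cos(beta)) + tan(phi)/tan(beta)
Cohesion contribution = 26.1 / (19.9*14.2*sin(41)*cos(41))
Cohesion contribution = 0.186542
Friction contribution = tan(26)/tan(41) = 0.561072
Fs = 0.186542 + 0.561072
Fs = 0.748


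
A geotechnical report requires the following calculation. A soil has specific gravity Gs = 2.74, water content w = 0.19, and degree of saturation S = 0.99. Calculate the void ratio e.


Using the relation e = Gs * w / S
e = 2.74 * 0.19 / 0.99
e = 0.5259


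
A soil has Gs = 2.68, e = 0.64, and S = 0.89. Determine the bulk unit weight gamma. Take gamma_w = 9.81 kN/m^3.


Result: 19.438 kN/m^3

Derivation:
Using gamma = gamma_w * (Gs + S*e) / (1 + e)
Numerator: Gs + S*e = 2.68 + 0.89*0.64 = 3.2496
Denominator: 1 + e = 1 + 0.64 = 1.64
gamma = 9.81 * 3.2496 / 1.64
gamma = 19.438 kN/m^3


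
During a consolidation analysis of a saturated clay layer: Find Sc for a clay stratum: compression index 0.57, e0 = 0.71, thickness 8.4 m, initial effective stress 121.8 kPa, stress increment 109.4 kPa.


Using Sc = Cc * H / (1 + e0) * log10((sigma0 + delta_sigma) / sigma0)
Stress ratio = (121.8 + 109.4) / 121.8 = 1.89819
log10(1.89819) = 0.278341
Cc * H / (1 + e0) = 0.57 * 8.4 / (1 + 0.71) = 2.8
Sc = 2.8 * 0.278341
Sc = 0.7794 m


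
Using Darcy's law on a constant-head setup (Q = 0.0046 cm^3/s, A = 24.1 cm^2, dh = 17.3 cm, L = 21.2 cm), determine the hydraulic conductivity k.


Result: 0.000234 cm/s

Derivation:
Compute hydraulic gradient:
i = dh / L = 17.3 / 21.2 = 0.816038
Then apply Darcy's law:
k = Q / (A * i)
k = 0.0046 / (24.1 * 0.816038)
k = 0.0046 / 19.6665
k = 0.000234 cm/s


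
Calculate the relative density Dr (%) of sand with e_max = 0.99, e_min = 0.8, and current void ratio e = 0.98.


Using Dr = (e_max - e) / (e_max - e_min) * 100
e_max - e = 0.99 - 0.98 = 0.01
e_max - e_min = 0.99 - 0.8 = 0.19
Dr = 0.01 / 0.19 * 100
Dr = 5.26 %


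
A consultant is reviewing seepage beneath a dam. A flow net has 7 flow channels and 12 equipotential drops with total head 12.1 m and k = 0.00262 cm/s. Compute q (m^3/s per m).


Convert k to m/s for unit consistency with H:
k = 0.00262 cm/s = 0.00262 / 100 m/s = 2.62e-05 m/s
Using q = k * H * Nf / Nd
Nf / Nd = 7 / 12 = 0.5833
q = 2.62e-05 * 12.1 * 0.5833
q = 0.0001849 m^3/s per m


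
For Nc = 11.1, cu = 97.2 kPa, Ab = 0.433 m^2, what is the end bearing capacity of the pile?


Result: 467.17 kN

Derivation:
Using Qb = Nc * cu * Ab
Qb = 11.1 * 97.2 * 0.433
Qb = 467.17 kN


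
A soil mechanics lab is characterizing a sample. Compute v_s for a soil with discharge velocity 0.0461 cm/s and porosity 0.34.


Using v_s = v_d / n
v_s = 0.0461 / 0.34
v_s = 0.13559 cm/s


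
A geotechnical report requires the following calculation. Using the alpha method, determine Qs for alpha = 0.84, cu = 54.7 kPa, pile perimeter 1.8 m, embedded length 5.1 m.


Using Qs = alpha * cu * perimeter * L
Qs = 0.84 * 54.7 * 1.8 * 5.1
Qs = 421.8 kN


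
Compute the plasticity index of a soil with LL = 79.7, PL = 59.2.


Using PI = LL - PL
PI = 79.7 - 59.2
PI = 20.5


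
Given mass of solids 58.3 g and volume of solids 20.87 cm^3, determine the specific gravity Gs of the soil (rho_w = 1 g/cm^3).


Result: 2.793

Derivation:
Using Gs = m_s / (V_s * rho_w)
Since rho_w = 1 g/cm^3:
Gs = 58.3 / 20.87
Gs = 2.793


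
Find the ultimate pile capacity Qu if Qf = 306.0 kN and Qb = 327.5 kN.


Using Qu = Qf + Qb
Qu = 306.0 + 327.5
Qu = 633.5 kN


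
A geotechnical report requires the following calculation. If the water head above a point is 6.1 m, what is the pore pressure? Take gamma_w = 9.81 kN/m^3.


Using u = gamma_w * h_w
u = 9.81 * 6.1
u = 59.84 kPa


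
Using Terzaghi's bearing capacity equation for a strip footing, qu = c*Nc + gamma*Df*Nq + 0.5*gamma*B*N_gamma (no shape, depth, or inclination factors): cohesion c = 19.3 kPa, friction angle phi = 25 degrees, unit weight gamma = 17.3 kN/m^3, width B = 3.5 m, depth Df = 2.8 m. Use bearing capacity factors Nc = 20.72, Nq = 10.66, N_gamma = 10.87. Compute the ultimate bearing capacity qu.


Result: 1245.36 kPa

Derivation:
Compute qu = c*Nc + gamma*Df*Nq + 0.5*gamma*B*N_gamma
Term 1: 19.3 * 20.72 = 399.896
Term 2: 17.3 * 2.8 * 10.66 = 516.3704
Term 3: 0.5 * 17.3 * 3.5 * 10.87 = 329.08925
qu = 399.896 + 516.3704 + 329.08925
qu = 1245.36 kPa


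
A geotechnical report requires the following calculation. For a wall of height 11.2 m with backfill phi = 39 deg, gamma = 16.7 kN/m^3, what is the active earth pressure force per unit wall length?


Compute active earth pressure coefficient:
Ka = tan^2(45 - phi/2) = tan^2(25.5) = 0.227506
Compute active force:
Pa = 0.5 * Ka * gamma * H^2
Pa = 0.5 * 0.227506 * 16.7 * 11.2^2
Pa = 238.29 kN/m


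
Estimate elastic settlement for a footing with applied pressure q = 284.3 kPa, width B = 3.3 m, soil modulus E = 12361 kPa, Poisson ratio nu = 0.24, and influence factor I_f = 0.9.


Using Se = q * B * (1 - nu^2) * I_f / E
1 - nu^2 = 1 - 0.24^2 = 0.9424
Se = 284.3 * 3.3 * 0.9424 * 0.9 / 12361
Se = 0.064375 m
Convert to mm: Se = 0.064375 * 1000 = 64.375 mm


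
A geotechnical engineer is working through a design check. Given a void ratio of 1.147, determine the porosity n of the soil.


Result: 0.5342

Derivation:
Using the relation n = e / (1 + e)
n = 1.147 / (1 + 1.147)
n = 1.147 / 2.147
n = 0.5342


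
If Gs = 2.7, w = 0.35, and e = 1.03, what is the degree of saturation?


Result: 0.9175

Derivation:
Using S = Gs * w / e
S = 2.7 * 0.35 / 1.03
S = 0.9175


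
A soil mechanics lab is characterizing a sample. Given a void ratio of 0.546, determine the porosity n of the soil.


Result: 0.3532

Derivation:
Using the relation n = e / (1 + e)
n = 0.546 / (1 + 0.546)
n = 0.546 / 1.546
n = 0.3532


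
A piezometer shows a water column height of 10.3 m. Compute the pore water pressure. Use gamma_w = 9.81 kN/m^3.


Using u = gamma_w * h_w
u = 9.81 * 10.3
u = 101.04 kPa


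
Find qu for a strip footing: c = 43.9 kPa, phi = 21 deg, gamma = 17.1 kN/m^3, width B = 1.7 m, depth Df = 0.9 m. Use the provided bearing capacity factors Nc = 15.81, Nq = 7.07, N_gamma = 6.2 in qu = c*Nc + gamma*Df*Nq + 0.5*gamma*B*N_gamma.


Compute qu = c*Nc + gamma*Df*Nq + 0.5*gamma*B*N_gamma
Term 1: 43.9 * 15.81 = 694.059
Term 2: 17.1 * 0.9 * 7.07 = 108.8073
Term 3: 0.5 * 17.1 * 1.7 * 6.2 = 90.117
qu = 694.059 + 108.8073 + 90.117
qu = 892.98 kPa


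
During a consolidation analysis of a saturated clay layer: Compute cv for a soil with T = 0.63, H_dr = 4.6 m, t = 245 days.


Using cv = T * H_dr^2 / t
H_dr^2 = 4.6^2 = 21.16
cv = 0.63 * 21.16 / 245
cv = 0.05441 m^2/day


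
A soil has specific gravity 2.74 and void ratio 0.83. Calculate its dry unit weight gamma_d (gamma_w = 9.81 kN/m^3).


Using gamma_d = Gs * gamma_w / (1 + e)
gamma_d = 2.74 * 9.81 / (1 + 0.83)
gamma_d = 2.74 * 9.81 / 1.83
gamma_d = 14.688 kN/m^3


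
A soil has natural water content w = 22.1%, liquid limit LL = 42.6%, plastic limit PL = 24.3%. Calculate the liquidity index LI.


First compute the plasticity index:
PI = LL - PL = 42.6 - 24.3 = 18.3
Then compute the liquidity index:
LI = (w - PL) / PI
LI = (22.1 - 24.3) / 18.3
LI = -0.12


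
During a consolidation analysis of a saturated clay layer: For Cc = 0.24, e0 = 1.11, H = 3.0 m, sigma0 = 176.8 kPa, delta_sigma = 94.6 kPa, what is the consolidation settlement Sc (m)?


Using Sc = Cc * H / (1 + e0) * log10((sigma0 + delta_sigma) / sigma0)
Stress ratio = (176.8 + 94.6) / 176.8 = 1.53507
log10(1.53507) = 0.186128
Cc * H / (1 + e0) = 0.24 * 3.0 / (1 + 1.11) = 0.341232
Sc = 0.341232 * 0.186128
Sc = 0.0635 m


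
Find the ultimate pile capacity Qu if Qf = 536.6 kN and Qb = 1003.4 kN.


Result: 1540.0 kN

Derivation:
Using Qu = Qf + Qb
Qu = 536.6 + 1003.4
Qu = 1540.0 kN


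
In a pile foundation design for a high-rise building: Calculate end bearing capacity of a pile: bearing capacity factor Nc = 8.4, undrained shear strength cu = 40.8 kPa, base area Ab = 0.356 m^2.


Using Qb = Nc * cu * Ab
Qb = 8.4 * 40.8 * 0.356
Qb = 122.01 kN


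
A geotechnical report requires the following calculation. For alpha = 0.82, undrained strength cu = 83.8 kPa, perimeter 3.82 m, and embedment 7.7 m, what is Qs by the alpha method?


Result: 2021.21 kN

Derivation:
Using Qs = alpha * cu * perimeter * L
Qs = 0.82 * 83.8 * 3.82 * 7.7
Qs = 2021.21 kN


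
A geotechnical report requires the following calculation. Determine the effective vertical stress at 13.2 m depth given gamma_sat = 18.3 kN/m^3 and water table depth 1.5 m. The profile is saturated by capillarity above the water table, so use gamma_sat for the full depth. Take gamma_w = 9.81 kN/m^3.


Total stress = gamma_sat * depth
sigma = 18.3 * 13.2 = 241.56 kPa
Pore water pressure u = gamma_w * (depth - d_wt)
u = 9.81 * (13.2 - 1.5) = 114.777 kPa
Effective stress = sigma - u
sigma' = 241.56 - 114.777 = 126.78 kPa


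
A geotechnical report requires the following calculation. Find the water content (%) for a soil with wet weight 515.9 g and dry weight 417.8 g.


Using w = (m_wet - m_dry) / m_dry * 100
m_wet - m_dry = 515.9 - 417.8 = 98.1 g
w = 98.1 / 417.8 * 100
w = 23.48 %


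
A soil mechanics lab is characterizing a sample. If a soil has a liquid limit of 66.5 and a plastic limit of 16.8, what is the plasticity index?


Result: 49.7

Derivation:
Using PI = LL - PL
PI = 66.5 - 16.8
PI = 49.7


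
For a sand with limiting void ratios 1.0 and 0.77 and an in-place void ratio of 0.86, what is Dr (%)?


Result: 60.87 %

Derivation:
Using Dr = (e_max - e) / (e_max - e_min) * 100
e_max - e = 1.0 - 0.86 = 0.14
e_max - e_min = 1.0 - 0.77 = 0.23
Dr = 0.14 / 0.23 * 100
Dr = 60.87 %


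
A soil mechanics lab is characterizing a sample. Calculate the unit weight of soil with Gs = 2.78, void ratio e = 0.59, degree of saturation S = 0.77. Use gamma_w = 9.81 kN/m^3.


Using gamma = gamma_w * (Gs + S*e) / (1 + e)
Numerator: Gs + S*e = 2.78 + 0.77*0.59 = 3.2343
Denominator: 1 + e = 1 + 0.59 = 1.59
gamma = 9.81 * 3.2343 / 1.59
gamma = 19.955 kN/m^3


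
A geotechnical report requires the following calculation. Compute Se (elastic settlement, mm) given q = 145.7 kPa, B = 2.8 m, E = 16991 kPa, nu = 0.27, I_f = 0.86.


Using Se = q * B * (1 - nu^2) * I_f / E
1 - nu^2 = 1 - 0.27^2 = 0.9271
Se = 145.7 * 2.8 * 0.9271 * 0.86 / 16991
Se = 0.019144 m
Convert to mm: Se = 0.019144 * 1000 = 19.144 mm


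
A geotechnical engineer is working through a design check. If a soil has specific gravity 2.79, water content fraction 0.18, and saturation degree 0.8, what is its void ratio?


Result: 0.6277

Derivation:
Using the relation e = Gs * w / S
e = 2.79 * 0.18 / 0.8
e = 0.6277


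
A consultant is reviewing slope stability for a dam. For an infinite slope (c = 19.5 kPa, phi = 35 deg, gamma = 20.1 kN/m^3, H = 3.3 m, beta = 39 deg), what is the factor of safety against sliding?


Using Fs = c / (gamma*H*sin(beta)*cos(beta)) + tan(phi)/tan(beta)
Cohesion contribution = 19.5 / (20.1*3.3*sin(39)*cos(39))
Cohesion contribution = 0.601105
Friction contribution = tan(35)/tan(39) = 0.864684
Fs = 0.601105 + 0.864684
Fs = 1.466


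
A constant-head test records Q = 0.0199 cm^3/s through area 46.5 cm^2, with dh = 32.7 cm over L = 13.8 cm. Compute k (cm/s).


Compute hydraulic gradient:
i = dh / L = 32.7 / 13.8 = 2.36957
Then apply Darcy's law:
k = Q / (A * i)
k = 0.0199 / (46.5 * 2.36957)
k = 0.0199 / 110.185
k = 0.000181 cm/s


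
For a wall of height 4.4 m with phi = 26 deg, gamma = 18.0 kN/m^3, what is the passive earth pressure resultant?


Result: 446.24 kN/m

Derivation:
Compute passive earth pressure coefficient:
Kp = tan^2(45 + phi/2) = tan^2(58.0) = 2.561071
Compute passive force:
Pp = 0.5 * Kp * gamma * H^2
Pp = 0.5 * 2.561071 * 18.0 * 4.4^2
Pp = 446.24 kN/m


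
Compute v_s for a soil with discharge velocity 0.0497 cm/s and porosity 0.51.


Result: 0.09745 cm/s

Derivation:
Using v_s = v_d / n
v_s = 0.0497 / 0.51
v_s = 0.09745 cm/s


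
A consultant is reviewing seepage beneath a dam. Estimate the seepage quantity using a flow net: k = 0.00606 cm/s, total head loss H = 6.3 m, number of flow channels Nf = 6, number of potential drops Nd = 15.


Convert k to m/s for unit consistency with H:
k = 0.00606 cm/s = 0.00606 / 100 m/s = 6.06e-05 m/s
Using q = k * H * Nf / Nd
Nf / Nd = 6 / 15 = 0.4
q = 6.06e-05 * 6.3 * 0.4
q = 0.0001527 m^3/s per m


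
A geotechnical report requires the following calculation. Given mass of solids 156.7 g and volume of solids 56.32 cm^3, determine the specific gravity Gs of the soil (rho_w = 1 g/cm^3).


Using Gs = m_s / (V_s * rho_w)
Since rho_w = 1 g/cm^3:
Gs = 156.7 / 56.32
Gs = 2.782


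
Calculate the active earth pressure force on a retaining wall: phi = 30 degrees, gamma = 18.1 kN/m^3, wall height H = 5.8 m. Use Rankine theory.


Compute active earth pressure coefficient:
Ka = tan^2(45 - phi/2) = tan^2(30.0) = 0.333333
Compute active force:
Pa = 0.5 * Ka * gamma * H^2
Pa = 0.5 * 0.333333 * 18.1 * 5.8^2
Pa = 101.48 kN/m


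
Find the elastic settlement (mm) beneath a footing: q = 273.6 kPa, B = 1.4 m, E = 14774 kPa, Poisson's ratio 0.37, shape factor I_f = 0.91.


Using Se = q * B * (1 - nu^2) * I_f / E
1 - nu^2 = 1 - 0.37^2 = 0.8631
Se = 273.6 * 1.4 * 0.8631 * 0.91 / 14774
Se = 0.020363 m
Convert to mm: Se = 0.020363 * 1000 = 20.363 mm


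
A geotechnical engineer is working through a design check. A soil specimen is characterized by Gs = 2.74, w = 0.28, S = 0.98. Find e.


Result: 0.7829

Derivation:
Using the relation e = Gs * w / S
e = 2.74 * 0.28 / 0.98
e = 0.7829


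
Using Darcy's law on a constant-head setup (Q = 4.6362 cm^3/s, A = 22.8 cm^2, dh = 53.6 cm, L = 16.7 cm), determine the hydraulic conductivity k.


Result: 0.063355 cm/s

Derivation:
Compute hydraulic gradient:
i = dh / L = 53.6 / 16.7 = 3.20958
Then apply Darcy's law:
k = Q / (A * i)
k = 4.6362 / (22.8 * 3.20958)
k = 4.6362 / 73.1784
k = 0.063355 cm/s


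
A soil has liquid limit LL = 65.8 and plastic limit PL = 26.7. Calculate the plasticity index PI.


Using PI = LL - PL
PI = 65.8 - 26.7
PI = 39.1


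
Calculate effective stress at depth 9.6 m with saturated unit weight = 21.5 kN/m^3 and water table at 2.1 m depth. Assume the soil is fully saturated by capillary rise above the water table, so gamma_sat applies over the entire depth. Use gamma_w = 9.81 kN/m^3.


Total stress = gamma_sat * depth
sigma = 21.5 * 9.6 = 206.4 kPa
Pore water pressure u = gamma_w * (depth - d_wt)
u = 9.81 * (9.6 - 2.1) = 73.575 kPa
Effective stress = sigma - u
sigma' = 206.4 - 73.575 = 132.83 kPa


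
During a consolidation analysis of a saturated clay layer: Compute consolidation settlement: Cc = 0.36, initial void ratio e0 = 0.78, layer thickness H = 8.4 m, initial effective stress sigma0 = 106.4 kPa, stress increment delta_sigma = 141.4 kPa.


Using Sc = Cc * H / (1 + e0) * log10((sigma0 + delta_sigma) / sigma0)
Stress ratio = (106.4 + 141.4) / 106.4 = 2.32895
log10(2.32895) = 0.36716
Cc * H / (1 + e0) = 0.36 * 8.4 / (1 + 0.78) = 1.69888
Sc = 1.69888 * 0.36716
Sc = 0.6238 m


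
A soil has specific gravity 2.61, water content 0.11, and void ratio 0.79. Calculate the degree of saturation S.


Using S = Gs * w / e
S = 2.61 * 0.11 / 0.79
S = 0.3634


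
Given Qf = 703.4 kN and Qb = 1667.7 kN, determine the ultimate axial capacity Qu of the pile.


Using Qu = Qf + Qb
Qu = 703.4 + 1667.7
Qu = 2371.1 kN


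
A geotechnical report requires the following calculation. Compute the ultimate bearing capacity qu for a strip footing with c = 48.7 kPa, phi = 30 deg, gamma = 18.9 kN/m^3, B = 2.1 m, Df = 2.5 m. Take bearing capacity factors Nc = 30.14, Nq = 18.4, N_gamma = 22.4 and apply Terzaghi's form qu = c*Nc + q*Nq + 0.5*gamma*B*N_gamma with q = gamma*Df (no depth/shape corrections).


Compute qu = c*Nc + gamma*Df*Nq + 0.5*gamma*B*N_gamma
Term 1: 48.7 * 30.14 = 1467.818
Term 2: 18.9 * 2.5 * 18.4 = 869.4
Term 3: 0.5 * 18.9 * 2.1 * 22.4 = 444.528
qu = 1467.818 + 869.4 + 444.528
qu = 2781.75 kPa


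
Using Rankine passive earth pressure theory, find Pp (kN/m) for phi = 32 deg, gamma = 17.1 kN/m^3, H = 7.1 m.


Compute passive earth pressure coefficient:
Kp = tan^2(45 + phi/2) = tan^2(61.0) = 3.254588
Compute passive force:
Pp = 0.5 * Kp * gamma * H^2
Pp = 0.5 * 3.254588 * 17.1 * 7.1^2
Pp = 1402.75 kN/m


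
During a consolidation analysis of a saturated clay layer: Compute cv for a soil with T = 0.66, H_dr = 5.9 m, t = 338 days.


Using cv = T * H_dr^2 / t
H_dr^2 = 5.9^2 = 34.81
cv = 0.66 * 34.81 / 338
cv = 0.06797 m^2/day


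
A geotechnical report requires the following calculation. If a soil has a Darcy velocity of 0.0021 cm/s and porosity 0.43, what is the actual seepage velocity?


Using v_s = v_d / n
v_s = 0.0021 / 0.43
v_s = 0.00488 cm/s


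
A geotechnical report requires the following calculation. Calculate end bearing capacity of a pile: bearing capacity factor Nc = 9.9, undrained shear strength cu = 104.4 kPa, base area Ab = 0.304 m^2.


Using Qb = Nc * cu * Ab
Qb = 9.9 * 104.4 * 0.304
Qb = 314.2 kN


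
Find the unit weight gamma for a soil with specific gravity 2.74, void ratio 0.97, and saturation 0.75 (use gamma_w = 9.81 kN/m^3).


Using gamma = gamma_w * (Gs + S*e) / (1 + e)
Numerator: Gs + S*e = 2.74 + 0.75*0.97 = 3.4675
Denominator: 1 + e = 1 + 0.97 = 1.97
gamma = 9.81 * 3.4675 / 1.97
gamma = 17.267 kN/m^3


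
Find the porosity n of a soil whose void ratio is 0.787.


Using the relation n = e / (1 + e)
n = 0.787 / (1 + 0.787)
n = 0.787 / 1.787
n = 0.4404


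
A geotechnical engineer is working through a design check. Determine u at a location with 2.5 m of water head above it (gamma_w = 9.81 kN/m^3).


Using u = gamma_w * h_w
u = 9.81 * 2.5
u = 24.53 kPa


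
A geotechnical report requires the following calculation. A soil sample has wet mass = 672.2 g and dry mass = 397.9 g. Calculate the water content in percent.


Using w = (m_wet - m_dry) / m_dry * 100
m_wet - m_dry = 672.2 - 397.9 = 274.3 g
w = 274.3 / 397.9 * 100
w = 68.94 %


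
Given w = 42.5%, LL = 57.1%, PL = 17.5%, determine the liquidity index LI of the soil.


First compute the plasticity index:
PI = LL - PL = 57.1 - 17.5 = 39.6
Then compute the liquidity index:
LI = (w - PL) / PI
LI = (42.5 - 17.5) / 39.6
LI = 0.631


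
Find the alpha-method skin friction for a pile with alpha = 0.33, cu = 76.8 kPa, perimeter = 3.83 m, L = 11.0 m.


Using Qs = alpha * cu * perimeter * L
Qs = 0.33 * 76.8 * 3.83 * 11.0
Qs = 1067.74 kN


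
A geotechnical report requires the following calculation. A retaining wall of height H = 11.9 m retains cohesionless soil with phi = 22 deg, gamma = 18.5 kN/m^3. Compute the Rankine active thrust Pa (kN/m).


Compute active earth pressure coefficient:
Ka = tan^2(45 - phi/2) = tan^2(34.0) = 0.454962
Compute active force:
Pa = 0.5 * Ka * gamma * H^2
Pa = 0.5 * 0.454962 * 18.5 * 11.9^2
Pa = 595.95 kN/m


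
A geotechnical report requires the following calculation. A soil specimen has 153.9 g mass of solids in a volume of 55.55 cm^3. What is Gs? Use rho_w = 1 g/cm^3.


Using Gs = m_s / (V_s * rho_w)
Since rho_w = 1 g/cm^3:
Gs = 153.9 / 55.55
Gs = 2.77


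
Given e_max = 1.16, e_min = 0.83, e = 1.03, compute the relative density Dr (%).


Using Dr = (e_max - e) / (e_max - e_min) * 100
e_max - e = 1.16 - 1.03 = 0.13
e_max - e_min = 1.16 - 0.83 = 0.33
Dr = 0.13 / 0.33 * 100
Dr = 39.39 %


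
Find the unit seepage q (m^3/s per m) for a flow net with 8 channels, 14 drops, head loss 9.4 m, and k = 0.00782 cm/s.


Convert k to m/s for unit consistency with H:
k = 0.00782 cm/s = 0.00782 / 100 m/s = 7.82e-05 m/s
Using q = k * H * Nf / Nd
Nf / Nd = 8 / 14 = 0.5714
q = 7.82e-05 * 9.4 * 0.5714
q = 0.00042 m^3/s per m


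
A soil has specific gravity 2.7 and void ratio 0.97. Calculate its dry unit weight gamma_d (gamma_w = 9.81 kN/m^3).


Using gamma_d = Gs * gamma_w / (1 + e)
gamma_d = 2.7 * 9.81 / (1 + 0.97)
gamma_d = 2.7 * 9.81 / 1.97
gamma_d = 13.445 kN/m^3


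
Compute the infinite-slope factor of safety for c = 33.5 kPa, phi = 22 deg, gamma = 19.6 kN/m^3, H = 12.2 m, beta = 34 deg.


Using Fs = c / (gamma*H*sin(beta)*cos(beta)) + tan(phi)/tan(beta)
Cohesion contribution = 33.5 / (19.6*12.2*sin(34)*cos(34))
Cohesion contribution = 0.302199
Friction contribution = tan(22)/tan(34) = 0.598994
Fs = 0.302199 + 0.598994
Fs = 0.901


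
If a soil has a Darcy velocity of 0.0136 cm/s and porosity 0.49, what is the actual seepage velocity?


Using v_s = v_d / n
v_s = 0.0136 / 0.49
v_s = 0.02776 cm/s


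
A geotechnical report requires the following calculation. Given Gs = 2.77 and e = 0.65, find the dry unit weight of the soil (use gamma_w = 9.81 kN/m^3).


Result: 16.469 kN/m^3

Derivation:
Using gamma_d = Gs * gamma_w / (1 + e)
gamma_d = 2.77 * 9.81 / (1 + 0.65)
gamma_d = 2.77 * 9.81 / 1.65
gamma_d = 16.469 kN/m^3


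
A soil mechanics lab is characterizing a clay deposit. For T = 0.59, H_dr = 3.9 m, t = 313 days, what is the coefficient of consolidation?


Using cv = T * H_dr^2 / t
H_dr^2 = 3.9^2 = 15.21
cv = 0.59 * 15.21 / 313
cv = 0.02867 m^2/day


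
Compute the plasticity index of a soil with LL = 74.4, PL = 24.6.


Using PI = LL - PL
PI = 74.4 - 24.6
PI = 49.8


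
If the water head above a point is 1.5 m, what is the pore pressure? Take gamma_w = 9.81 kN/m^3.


Using u = gamma_w * h_w
u = 9.81 * 1.5
u = 14.71 kPa


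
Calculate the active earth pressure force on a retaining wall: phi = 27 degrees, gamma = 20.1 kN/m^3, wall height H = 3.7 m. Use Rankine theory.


Compute active earth pressure coefficient:
Ka = tan^2(45 - phi/2) = tan^2(31.5) = 0.375525
Compute active force:
Pa = 0.5 * Ka * gamma * H^2
Pa = 0.5 * 0.375525 * 20.1 * 3.7^2
Pa = 51.67 kN/m


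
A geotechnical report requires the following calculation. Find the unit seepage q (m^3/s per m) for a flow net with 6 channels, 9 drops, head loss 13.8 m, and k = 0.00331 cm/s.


Result: 0.0003045 m^3/s per m

Derivation:
Convert k to m/s for unit consistency with H:
k = 0.00331 cm/s = 0.00331 / 100 m/s = 3.31e-05 m/s
Using q = k * H * Nf / Nd
Nf / Nd = 6 / 9 = 0.6667
q = 3.31e-05 * 13.8 * 0.6667
q = 0.0003045 m^3/s per m


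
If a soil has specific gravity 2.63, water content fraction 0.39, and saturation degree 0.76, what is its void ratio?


Using the relation e = Gs * w / S
e = 2.63 * 0.39 / 0.76
e = 1.3496


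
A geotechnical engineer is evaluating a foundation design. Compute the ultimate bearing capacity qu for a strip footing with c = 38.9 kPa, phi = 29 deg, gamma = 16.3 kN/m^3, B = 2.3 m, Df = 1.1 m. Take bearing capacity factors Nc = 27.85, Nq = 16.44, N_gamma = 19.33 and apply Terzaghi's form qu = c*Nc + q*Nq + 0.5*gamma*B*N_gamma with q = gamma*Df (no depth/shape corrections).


Compute qu = c*Nc + gamma*Df*Nq + 0.5*gamma*B*N_gamma
Term 1: 38.9 * 27.85 = 1083.365
Term 2: 16.3 * 1.1 * 16.44 = 294.7692
Term 3: 0.5 * 16.3 * 2.3 * 19.33 = 362.34085
qu = 1083.365 + 294.7692 + 362.34085
qu = 1740.48 kPa


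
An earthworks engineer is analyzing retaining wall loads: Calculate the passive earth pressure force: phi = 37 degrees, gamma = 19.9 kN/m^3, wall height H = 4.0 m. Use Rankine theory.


Result: 640.43 kN/m

Derivation:
Compute passive earth pressure coefficient:
Kp = tan^2(45 + phi/2) = tan^2(63.5) = 4.022791
Compute passive force:
Pp = 0.5 * Kp * gamma * H^2
Pp = 0.5 * 4.022791 * 19.9 * 4.0^2
Pp = 640.43 kN/m


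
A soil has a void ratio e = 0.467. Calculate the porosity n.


Using the relation n = e / (1 + e)
n = 0.467 / (1 + 0.467)
n = 0.467 / 1.467
n = 0.3183


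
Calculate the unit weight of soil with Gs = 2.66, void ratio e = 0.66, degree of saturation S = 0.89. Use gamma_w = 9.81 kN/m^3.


Result: 19.191 kN/m^3

Derivation:
Using gamma = gamma_w * (Gs + S*e) / (1 + e)
Numerator: Gs + S*e = 2.66 + 0.89*0.66 = 3.2474
Denominator: 1 + e = 1 + 0.66 = 1.66
gamma = 9.81 * 3.2474 / 1.66
gamma = 19.191 kN/m^3


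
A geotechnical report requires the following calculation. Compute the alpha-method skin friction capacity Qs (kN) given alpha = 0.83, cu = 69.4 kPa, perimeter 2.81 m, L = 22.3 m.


Using Qs = alpha * cu * perimeter * L
Qs = 0.83 * 69.4 * 2.81 * 22.3
Qs = 3609.51 kN


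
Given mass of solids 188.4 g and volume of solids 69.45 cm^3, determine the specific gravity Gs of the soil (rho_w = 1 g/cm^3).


Using Gs = m_s / (V_s * rho_w)
Since rho_w = 1 g/cm^3:
Gs = 188.4 / 69.45
Gs = 2.713


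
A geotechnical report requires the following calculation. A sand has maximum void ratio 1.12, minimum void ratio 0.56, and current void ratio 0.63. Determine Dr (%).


Result: 87.5 %

Derivation:
Using Dr = (e_max - e) / (e_max - e_min) * 100
e_max - e = 1.12 - 0.63 = 0.49
e_max - e_min = 1.12 - 0.56 = 0.56
Dr = 0.49 / 0.56 * 100
Dr = 87.5 %


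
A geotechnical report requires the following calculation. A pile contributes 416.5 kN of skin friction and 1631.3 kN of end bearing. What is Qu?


Using Qu = Qf + Qb
Qu = 416.5 + 1631.3
Qu = 2047.8 kN


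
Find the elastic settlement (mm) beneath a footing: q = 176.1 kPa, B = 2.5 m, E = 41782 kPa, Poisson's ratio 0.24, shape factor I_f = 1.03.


Result: 10.228 mm

Derivation:
Using Se = q * B * (1 - nu^2) * I_f / E
1 - nu^2 = 1 - 0.24^2 = 0.9424
Se = 176.1 * 2.5 * 0.9424 * 1.03 / 41782
Se = 0.010228 m
Convert to mm: Se = 0.010228 * 1000 = 10.228 mm


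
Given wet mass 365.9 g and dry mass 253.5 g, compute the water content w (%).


Using w = (m_wet - m_dry) / m_dry * 100
m_wet - m_dry = 365.9 - 253.5 = 112.4 g
w = 112.4 / 253.5 * 100
w = 44.34 %


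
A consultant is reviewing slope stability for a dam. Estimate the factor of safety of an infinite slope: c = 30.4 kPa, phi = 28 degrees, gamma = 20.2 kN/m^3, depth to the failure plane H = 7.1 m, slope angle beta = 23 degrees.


Using Fs = c / (gamma*H*sin(beta)*cos(beta)) + tan(phi)/tan(beta)
Cohesion contribution = 30.4 / (20.2*7.1*sin(23)*cos(23))
Cohesion contribution = 0.589332
Friction contribution = tan(28)/tan(23) = 1.25263
Fs = 0.589332 + 1.25263
Fs = 1.842


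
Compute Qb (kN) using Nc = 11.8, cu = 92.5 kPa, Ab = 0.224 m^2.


Using Qb = Nc * cu * Ab
Qb = 11.8 * 92.5 * 0.224
Qb = 244.5 kN


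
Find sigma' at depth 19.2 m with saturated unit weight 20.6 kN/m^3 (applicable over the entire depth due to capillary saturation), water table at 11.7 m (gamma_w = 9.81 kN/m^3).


Total stress = gamma_sat * depth
sigma = 20.6 * 19.2 = 395.52 kPa
Pore water pressure u = gamma_w * (depth - d_wt)
u = 9.81 * (19.2 - 11.7) = 73.575 kPa
Effective stress = sigma - u
sigma' = 395.52 - 73.575 = 321.95 kPa


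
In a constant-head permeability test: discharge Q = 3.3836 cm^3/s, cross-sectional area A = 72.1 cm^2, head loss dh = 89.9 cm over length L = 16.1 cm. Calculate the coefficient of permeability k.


Result: 0.008404 cm/s

Derivation:
Compute hydraulic gradient:
i = dh / L = 89.9 / 16.1 = 5.58385
Then apply Darcy's law:
k = Q / (A * i)
k = 3.3836 / (72.1 * 5.58385)
k = 3.3836 / 402.596
k = 0.008404 cm/s


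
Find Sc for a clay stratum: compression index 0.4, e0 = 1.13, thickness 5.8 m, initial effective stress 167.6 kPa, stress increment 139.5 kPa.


Using Sc = Cc * H / (1 + e0) * log10((sigma0 + delta_sigma) / sigma0)
Stress ratio = (167.6 + 139.5) / 167.6 = 1.83234
log10(1.83234) = 0.263006
Cc * H / (1 + e0) = 0.4 * 5.8 / (1 + 1.13) = 1.0892
Sc = 1.0892 * 0.263006
Sc = 0.2865 m


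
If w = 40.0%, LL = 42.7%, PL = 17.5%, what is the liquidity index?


First compute the plasticity index:
PI = LL - PL = 42.7 - 17.5 = 25.2
Then compute the liquidity index:
LI = (w - PL) / PI
LI = (40.0 - 17.5) / 25.2
LI = 0.893


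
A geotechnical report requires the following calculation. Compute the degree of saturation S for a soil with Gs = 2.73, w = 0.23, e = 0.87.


Result: 0.7217

Derivation:
Using S = Gs * w / e
S = 2.73 * 0.23 / 0.87
S = 0.7217


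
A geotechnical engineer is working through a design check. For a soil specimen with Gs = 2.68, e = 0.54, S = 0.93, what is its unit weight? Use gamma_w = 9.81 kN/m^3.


Result: 20.271 kN/m^3

Derivation:
Using gamma = gamma_w * (Gs + S*e) / (1 + e)
Numerator: Gs + S*e = 2.68 + 0.93*0.54 = 3.1822
Denominator: 1 + e = 1 + 0.54 = 1.54
gamma = 9.81 * 3.1822 / 1.54
gamma = 20.271 kN/m^3


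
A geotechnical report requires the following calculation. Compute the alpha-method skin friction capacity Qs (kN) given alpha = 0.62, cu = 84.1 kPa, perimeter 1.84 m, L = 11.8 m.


Result: 1132.11 kN

Derivation:
Using Qs = alpha * cu * perimeter * L
Qs = 0.62 * 84.1 * 1.84 * 11.8
Qs = 1132.11 kN


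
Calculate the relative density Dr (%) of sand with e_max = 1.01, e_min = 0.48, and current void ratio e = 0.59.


Result: 79.25 %

Derivation:
Using Dr = (e_max - e) / (e_max - e_min) * 100
e_max - e = 1.01 - 0.59 = 0.42
e_max - e_min = 1.01 - 0.48 = 0.53
Dr = 0.42 / 0.53 * 100
Dr = 79.25 %


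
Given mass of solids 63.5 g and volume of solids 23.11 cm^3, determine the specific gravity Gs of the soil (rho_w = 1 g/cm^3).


Result: 2.748

Derivation:
Using Gs = m_s / (V_s * rho_w)
Since rho_w = 1 g/cm^3:
Gs = 63.5 / 23.11
Gs = 2.748


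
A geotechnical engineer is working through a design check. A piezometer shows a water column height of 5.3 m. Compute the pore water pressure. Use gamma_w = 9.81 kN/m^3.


Using u = gamma_w * h_w
u = 9.81 * 5.3
u = 51.99 kPa


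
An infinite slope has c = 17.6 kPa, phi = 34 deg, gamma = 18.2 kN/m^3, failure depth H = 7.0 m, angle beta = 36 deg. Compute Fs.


Using Fs = c / (gamma*H*sin(beta)*cos(beta)) + tan(phi)/tan(beta)
Cohesion contribution = 17.6 / (18.2*7.0*sin(36)*cos(36))
Cohesion contribution = 0.290514
Friction contribution = tan(34)/tan(36) = 0.928381
Fs = 0.290514 + 0.928381
Fs = 1.219


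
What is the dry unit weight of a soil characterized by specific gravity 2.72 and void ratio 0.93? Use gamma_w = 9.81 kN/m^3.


Using gamma_d = Gs * gamma_w / (1 + e)
gamma_d = 2.72 * 9.81 / (1 + 0.93)
gamma_d = 2.72 * 9.81 / 1.93
gamma_d = 13.825 kN/m^3


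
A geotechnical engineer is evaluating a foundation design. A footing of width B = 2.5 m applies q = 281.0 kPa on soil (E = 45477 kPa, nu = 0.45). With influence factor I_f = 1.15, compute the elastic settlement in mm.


Result: 14.167 mm

Derivation:
Using Se = q * B * (1 - nu^2) * I_f / E
1 - nu^2 = 1 - 0.45^2 = 0.7975
Se = 281.0 * 2.5 * 0.7975 * 1.15 / 45477
Se = 0.014167 m
Convert to mm: Se = 0.014167 * 1000 = 14.167 mm


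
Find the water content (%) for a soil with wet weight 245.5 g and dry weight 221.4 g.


Using w = (m_wet - m_dry) / m_dry * 100
m_wet - m_dry = 245.5 - 221.4 = 24.1 g
w = 24.1 / 221.4 * 100
w = 10.89 %


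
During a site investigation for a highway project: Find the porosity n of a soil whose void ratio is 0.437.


Result: 0.3041

Derivation:
Using the relation n = e / (1 + e)
n = 0.437 / (1 + 0.437)
n = 0.437 / 1.437
n = 0.3041


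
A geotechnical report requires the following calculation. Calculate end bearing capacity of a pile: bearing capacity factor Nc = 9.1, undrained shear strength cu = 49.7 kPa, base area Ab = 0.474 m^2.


Using Qb = Nc * cu * Ab
Qb = 9.1 * 49.7 * 0.474
Qb = 214.38 kN


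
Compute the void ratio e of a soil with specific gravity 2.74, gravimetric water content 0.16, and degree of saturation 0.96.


Using the relation e = Gs * w / S
e = 2.74 * 0.16 / 0.96
e = 0.4567


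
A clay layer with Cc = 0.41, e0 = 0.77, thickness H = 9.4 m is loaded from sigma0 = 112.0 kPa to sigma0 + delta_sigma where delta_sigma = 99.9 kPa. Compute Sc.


Result: 0.603 m

Derivation:
Using Sc = Cc * H / (1 + e0) * log10((sigma0 + delta_sigma) / sigma0)
Stress ratio = (112.0 + 99.9) / 112.0 = 1.89196
log10(1.89196) = 0.276913
Cc * H / (1 + e0) = 0.41 * 9.4 / (1 + 0.77) = 2.1774
Sc = 2.1774 * 0.276913
Sc = 0.603 m


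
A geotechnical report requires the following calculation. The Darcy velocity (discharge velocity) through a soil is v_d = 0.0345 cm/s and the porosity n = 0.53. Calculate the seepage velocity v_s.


Result: 0.06509 cm/s

Derivation:
Using v_s = v_d / n
v_s = 0.0345 / 0.53
v_s = 0.06509 cm/s


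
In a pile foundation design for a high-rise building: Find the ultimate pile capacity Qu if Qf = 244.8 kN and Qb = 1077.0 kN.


Result: 1321.8 kN

Derivation:
Using Qu = Qf + Qb
Qu = 244.8 + 1077.0
Qu = 1321.8 kN


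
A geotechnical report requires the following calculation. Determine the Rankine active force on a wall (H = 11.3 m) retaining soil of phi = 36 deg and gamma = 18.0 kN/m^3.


Compute active earth pressure coefficient:
Ka = tan^2(45 - phi/2) = tan^2(27.0) = 0.259616
Compute active force:
Pa = 0.5 * Ka * gamma * H^2
Pa = 0.5 * 0.259616 * 18.0 * 11.3^2
Pa = 298.35 kN/m


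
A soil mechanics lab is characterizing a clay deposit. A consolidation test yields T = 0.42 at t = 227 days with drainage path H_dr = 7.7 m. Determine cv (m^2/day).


Using cv = T * H_dr^2 / t
H_dr^2 = 7.7^2 = 59.29
cv = 0.42 * 59.29 / 227
cv = 0.1097 m^2/day


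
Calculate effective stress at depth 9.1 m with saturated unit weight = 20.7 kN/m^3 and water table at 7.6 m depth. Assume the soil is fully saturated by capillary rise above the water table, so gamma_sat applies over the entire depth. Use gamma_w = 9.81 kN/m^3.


Result: 173.66 kPa

Derivation:
Total stress = gamma_sat * depth
sigma = 20.7 * 9.1 = 188.37 kPa
Pore water pressure u = gamma_w * (depth - d_wt)
u = 9.81 * (9.1 - 7.6) = 14.715 kPa
Effective stress = sigma - u
sigma' = 188.37 - 14.715 = 173.66 kPa


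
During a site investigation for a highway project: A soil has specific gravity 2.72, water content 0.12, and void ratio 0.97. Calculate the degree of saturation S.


Result: 0.3365

Derivation:
Using S = Gs * w / e
S = 2.72 * 0.12 / 0.97
S = 0.3365


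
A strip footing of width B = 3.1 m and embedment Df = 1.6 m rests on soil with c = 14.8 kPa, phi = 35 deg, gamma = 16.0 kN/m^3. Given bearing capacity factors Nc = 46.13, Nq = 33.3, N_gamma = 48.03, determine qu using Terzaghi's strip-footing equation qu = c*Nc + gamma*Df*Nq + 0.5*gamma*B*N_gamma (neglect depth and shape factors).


Result: 2726.35 kPa

Derivation:
Compute qu = c*Nc + gamma*Df*Nq + 0.5*gamma*B*N_gamma
Term 1: 14.8 * 46.13 = 682.724
Term 2: 16.0 * 1.6 * 33.3 = 852.48
Term 3: 0.5 * 16.0 * 3.1 * 48.03 = 1191.144
qu = 682.724 + 852.48 + 1191.144
qu = 2726.35 kPa


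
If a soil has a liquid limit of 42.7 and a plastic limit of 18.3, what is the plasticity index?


Using PI = LL - PL
PI = 42.7 - 18.3
PI = 24.4


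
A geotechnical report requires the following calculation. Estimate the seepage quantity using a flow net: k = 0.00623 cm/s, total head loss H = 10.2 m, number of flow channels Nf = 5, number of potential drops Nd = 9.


Result: 0.000353 m^3/s per m

Derivation:
Convert k to m/s for unit consistency with H:
k = 0.00623 cm/s = 0.00623 / 100 m/s = 6.23e-05 m/s
Using q = k * H * Nf / Nd
Nf / Nd = 5 / 9 = 0.5556
q = 6.23e-05 * 10.2 * 0.5556
q = 0.000353 m^3/s per m


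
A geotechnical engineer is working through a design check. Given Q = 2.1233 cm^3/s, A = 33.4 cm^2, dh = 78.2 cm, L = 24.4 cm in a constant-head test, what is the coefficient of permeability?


Result: 0.019836 cm/s

Derivation:
Compute hydraulic gradient:
i = dh / L = 78.2 / 24.4 = 3.20492
Then apply Darcy's law:
k = Q / (A * i)
k = 2.1233 / (33.4 * 3.20492)
k = 2.1233 / 107.044
k = 0.019836 cm/s


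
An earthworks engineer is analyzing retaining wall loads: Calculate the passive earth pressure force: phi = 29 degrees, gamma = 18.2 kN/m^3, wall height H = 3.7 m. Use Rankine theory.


Compute passive earth pressure coefficient:
Kp = tan^2(45 + phi/2) = tan^2(59.5) = 2.88206
Compute passive force:
Pp = 0.5 * Kp * gamma * H^2
Pp = 0.5 * 2.88206 * 18.2 * 3.7^2
Pp = 359.04 kN/m


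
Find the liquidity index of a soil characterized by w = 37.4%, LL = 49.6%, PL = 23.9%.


First compute the plasticity index:
PI = LL - PL = 49.6 - 23.9 = 25.7
Then compute the liquidity index:
LI = (w - PL) / PI
LI = (37.4 - 23.9) / 25.7
LI = 0.525


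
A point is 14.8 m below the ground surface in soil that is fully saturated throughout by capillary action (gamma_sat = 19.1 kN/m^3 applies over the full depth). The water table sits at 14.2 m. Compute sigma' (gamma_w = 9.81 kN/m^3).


Result: 276.79 kPa

Derivation:
Total stress = gamma_sat * depth
sigma = 19.1 * 14.8 = 282.68 kPa
Pore water pressure u = gamma_w * (depth - d_wt)
u = 9.81 * (14.8 - 14.2) = 5.886 kPa
Effective stress = sigma - u
sigma' = 282.68 - 5.886 = 276.79 kPa


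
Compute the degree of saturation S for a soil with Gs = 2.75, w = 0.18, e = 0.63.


Using S = Gs * w / e
S = 2.75 * 0.18 / 0.63
S = 0.7857


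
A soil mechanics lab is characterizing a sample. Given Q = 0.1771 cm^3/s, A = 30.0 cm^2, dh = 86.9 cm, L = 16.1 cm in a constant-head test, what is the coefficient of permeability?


Result: 0.001094 cm/s

Derivation:
Compute hydraulic gradient:
i = dh / L = 86.9 / 16.1 = 5.39752
Then apply Darcy's law:
k = Q / (A * i)
k = 0.1771 / (30.0 * 5.39752)
k = 0.1771 / 161.925
k = 0.001094 cm/s


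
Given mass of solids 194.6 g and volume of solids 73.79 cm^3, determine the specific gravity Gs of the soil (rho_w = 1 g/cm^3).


Result: 2.637

Derivation:
Using Gs = m_s / (V_s * rho_w)
Since rho_w = 1 g/cm^3:
Gs = 194.6 / 73.79
Gs = 2.637


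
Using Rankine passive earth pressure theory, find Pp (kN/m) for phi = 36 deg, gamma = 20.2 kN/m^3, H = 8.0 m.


Compute passive earth pressure coefficient:
Kp = tan^2(45 + phi/2) = tan^2(63.0) = 3.85184
Compute passive force:
Pp = 0.5 * Kp * gamma * H^2
Pp = 0.5 * 3.85184 * 20.2 * 8.0^2
Pp = 2489.83 kN/m


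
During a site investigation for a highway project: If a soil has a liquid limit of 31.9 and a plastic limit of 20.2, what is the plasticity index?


Using PI = LL - PL
PI = 31.9 - 20.2
PI = 11.7


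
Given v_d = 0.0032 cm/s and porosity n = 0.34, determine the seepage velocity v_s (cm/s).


Result: 0.00941 cm/s

Derivation:
Using v_s = v_d / n
v_s = 0.0032 / 0.34
v_s = 0.00941 cm/s


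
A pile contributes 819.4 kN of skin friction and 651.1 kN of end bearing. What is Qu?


Using Qu = Qf + Qb
Qu = 819.4 + 651.1
Qu = 1470.5 kN


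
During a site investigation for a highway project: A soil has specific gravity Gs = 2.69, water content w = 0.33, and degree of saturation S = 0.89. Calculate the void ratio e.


Using the relation e = Gs * w / S
e = 2.69 * 0.33 / 0.89
e = 0.9974


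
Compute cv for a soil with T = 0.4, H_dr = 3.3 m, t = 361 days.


Result: 0.01207 m^2/day

Derivation:
Using cv = T * H_dr^2 / t
H_dr^2 = 3.3^2 = 10.89
cv = 0.4 * 10.89 / 361
cv = 0.01207 m^2/day


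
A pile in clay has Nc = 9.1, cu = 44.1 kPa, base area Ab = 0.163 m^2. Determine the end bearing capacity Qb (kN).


Using Qb = Nc * cu * Ab
Qb = 9.1 * 44.1 * 0.163
Qb = 65.41 kN


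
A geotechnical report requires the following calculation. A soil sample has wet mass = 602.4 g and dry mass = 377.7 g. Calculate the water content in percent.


Result: 59.49 %

Derivation:
Using w = (m_wet - m_dry) / m_dry * 100
m_wet - m_dry = 602.4 - 377.7 = 224.7 g
w = 224.7 / 377.7 * 100
w = 59.49 %
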